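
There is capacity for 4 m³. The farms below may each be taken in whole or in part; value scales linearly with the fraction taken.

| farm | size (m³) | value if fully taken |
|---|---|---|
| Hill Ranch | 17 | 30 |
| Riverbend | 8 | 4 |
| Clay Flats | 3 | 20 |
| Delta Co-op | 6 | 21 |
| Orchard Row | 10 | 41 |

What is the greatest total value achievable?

Best value per unit of size first: Clay Flats 20/3≈6.67, Orchard Row 41/10≈4.1, Delta Co-op 21/6≈3.5, Hill Ranch 30/17≈1.76, Riverbend 4/8≈0.5.
Take all of Clay Flats (3 m³, value 20) → 1 m³ left.
Only 1 m³ remain; take 1/10 of Orchard Row for value 41×1/10 = 4.1.
Total value = 24.1.

24.1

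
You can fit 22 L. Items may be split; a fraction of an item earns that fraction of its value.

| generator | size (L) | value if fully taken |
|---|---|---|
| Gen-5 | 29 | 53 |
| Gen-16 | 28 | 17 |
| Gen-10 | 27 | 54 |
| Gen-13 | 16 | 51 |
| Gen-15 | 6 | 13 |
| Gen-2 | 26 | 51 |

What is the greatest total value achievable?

64

Best value per unit of size first: Gen-13 51/16≈3.19, Gen-15 13/6≈2.17, Gen-10 54/27≈2, Gen-2 51/26≈1.96, Gen-5 53/29≈1.83, Gen-16 17/28≈0.607.
Gen-13: take in full, 16 L for value 51 ; 6 left.
Gen-15: take in full, 6 L for value 13 ; 0 left.
Total value = 64.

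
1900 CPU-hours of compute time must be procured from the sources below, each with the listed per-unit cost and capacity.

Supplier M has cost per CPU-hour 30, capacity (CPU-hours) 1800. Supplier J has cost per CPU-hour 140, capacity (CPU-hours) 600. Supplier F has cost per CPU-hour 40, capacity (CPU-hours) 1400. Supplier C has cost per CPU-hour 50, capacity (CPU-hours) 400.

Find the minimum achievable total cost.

Fill from the cheapest source first.
Supplier M (30): use full 1800 ; 100 CPU-hours to go.
Supplier F at 40: take 100 of its 1400 ; requirement met.
Supplier C, Supplier J: unused.
Cost = 1800×30 + 100×40 = 58000.

58000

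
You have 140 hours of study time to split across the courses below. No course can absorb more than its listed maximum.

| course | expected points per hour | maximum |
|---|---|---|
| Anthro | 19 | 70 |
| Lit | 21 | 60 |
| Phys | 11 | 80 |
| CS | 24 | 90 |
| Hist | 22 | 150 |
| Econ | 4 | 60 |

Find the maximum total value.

Order the courses by expected points per hour: CS 24 > Hist 22 > Lit 21 > Anthro 19 > Phys 11 > Econ 4.
Give CS 90 to hit its cap of 90 — 50 left.
Hist has room for 150 but only 50 remain, so it gets 50.
Total = 24×90 + 22×50 = 3260.

3260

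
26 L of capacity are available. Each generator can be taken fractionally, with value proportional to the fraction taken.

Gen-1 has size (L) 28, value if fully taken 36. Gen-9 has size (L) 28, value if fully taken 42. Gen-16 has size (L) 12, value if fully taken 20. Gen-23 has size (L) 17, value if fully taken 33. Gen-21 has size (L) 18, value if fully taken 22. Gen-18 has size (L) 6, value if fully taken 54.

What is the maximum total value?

92

Best value per unit of size first: Gen-18 54/6≈9, Gen-23 33/17≈1.94, Gen-16 20/12≈1.67, Gen-9 42/28≈1.5, Gen-1 36/28≈1.29, Gen-21 22/18≈1.22.
Gen-18: take in full, 6 L for value 54 ; 20 left.
All 17 L of Gen-23 fit (value 33) ; 3 remain.
3 L left: a 3/12 share of Gen-16 gives 20×3/12 = 5.
Total value = 92.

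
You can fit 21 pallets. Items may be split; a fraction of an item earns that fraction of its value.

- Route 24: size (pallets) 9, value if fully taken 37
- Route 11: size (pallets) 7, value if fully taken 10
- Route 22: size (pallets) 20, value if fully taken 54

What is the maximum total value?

69.4

Rank by value-to-size ratio: Route 24 37/9≈4.11, Route 22 54/20≈2.7, Route 11 10/7≈1.43.
Take all of Route 24 (9 pallets, value 37) ; 12 pallets left.
Fill the last 12 pallets with part of Route 22: 12/20 of it earns 32.4.
Total value = 69.4.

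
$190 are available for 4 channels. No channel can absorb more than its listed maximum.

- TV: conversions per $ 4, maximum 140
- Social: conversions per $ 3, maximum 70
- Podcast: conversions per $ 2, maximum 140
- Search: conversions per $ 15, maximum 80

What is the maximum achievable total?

1640

Order the channels by conversions per $: Search 15 > TV 4 > Social 3 > Podcast 2.
Give Search 80 to hit its cap of 80 ; 110 left.
TV: +110 (room for 140) → 110. Pool exhausted.
Total = 4×110 + 15×80 = 1640.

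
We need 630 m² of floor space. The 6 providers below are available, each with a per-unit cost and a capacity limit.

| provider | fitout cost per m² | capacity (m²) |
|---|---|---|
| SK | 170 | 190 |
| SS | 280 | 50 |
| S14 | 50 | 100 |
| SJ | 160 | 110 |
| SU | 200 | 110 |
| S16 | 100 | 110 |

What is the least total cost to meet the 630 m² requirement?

90700

Cheapest first:
S14 at 50: take all 100 m² ; 530 still needed.
S16 at 100: take all 110 m² ; 420 still needed.
Take 110 from SJ at 160 ; need 310 more.
SK (170): use full 190 ; 120 m² to go.
SU at 200: take all 110 m² ; 10 still needed.
Take 10 from SS at 280 to finish.
Cost = 100×50 + 110×100 + 110×160 + 190×170 + 110×200 + 10×280 = 90700.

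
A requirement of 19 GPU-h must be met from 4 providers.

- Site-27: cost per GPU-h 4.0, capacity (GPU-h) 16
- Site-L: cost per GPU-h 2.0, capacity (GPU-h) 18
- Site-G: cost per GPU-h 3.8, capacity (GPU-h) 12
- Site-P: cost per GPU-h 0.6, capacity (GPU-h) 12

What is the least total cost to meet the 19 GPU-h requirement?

21.2

Use providers in increasing cost order.
Site-P (0.6): use full 12 ; 7 GPU-h to go.
Site-L at 2.0: take 7 of its 18 ; requirement met.
Site-G, Site-27: unused.
Cost = 12×0.6 + 7×2.0 = 21.2.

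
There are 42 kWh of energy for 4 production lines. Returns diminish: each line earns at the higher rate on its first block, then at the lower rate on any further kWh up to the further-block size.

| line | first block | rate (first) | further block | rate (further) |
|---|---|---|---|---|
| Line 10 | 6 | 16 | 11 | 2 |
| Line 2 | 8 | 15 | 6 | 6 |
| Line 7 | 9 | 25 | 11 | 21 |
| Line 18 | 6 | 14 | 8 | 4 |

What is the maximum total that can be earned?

768

Rank every tier by rate: Line 7/T1 25 > Line 7/T2 21 > Line 10/T1 16 > Line 2/T1 15 > Line 18/T1 14 > Line 2/T2 6 > Line 18/T2 4 > Line 10/T2 2.
Line 7 T1 at 25: fill all 9 — 33 left.
Line 7 T2 at 21: fill all 11 — 22 left.
Line 10 T1 at 16: fill all 6 — 16 left.
Fill Line 2 T1 block (8 at 15) — 8 left.
Fill Line 18 T1 block (6 at 14) — 2 left.
2 remain; put them into Line 2 T2 at 6.
Total = 25×9 + 21×11 + 16×6 + 15×8 + 14×6 + 6×2 = 768.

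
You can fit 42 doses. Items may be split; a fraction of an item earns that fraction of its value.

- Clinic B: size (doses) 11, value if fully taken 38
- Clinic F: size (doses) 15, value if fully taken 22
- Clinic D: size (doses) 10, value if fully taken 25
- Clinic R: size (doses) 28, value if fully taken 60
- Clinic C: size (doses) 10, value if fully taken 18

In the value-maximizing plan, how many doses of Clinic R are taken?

21

Rank by value-to-size ratio: Clinic B 38/11≈3.45, Clinic D 25/10≈2.5, Clinic R 60/28≈2.14, Clinic C 18/10≈1.8, Clinic F 22/15≈1.47.
Clinic B: take in full, 11 doses for value 38 → 31 left.
Take all of Clinic D (10 doses, value 25) → 21 doses left.
Only 21 doses remain; take 21/28 of Clinic R for value 60×21/28 = 45.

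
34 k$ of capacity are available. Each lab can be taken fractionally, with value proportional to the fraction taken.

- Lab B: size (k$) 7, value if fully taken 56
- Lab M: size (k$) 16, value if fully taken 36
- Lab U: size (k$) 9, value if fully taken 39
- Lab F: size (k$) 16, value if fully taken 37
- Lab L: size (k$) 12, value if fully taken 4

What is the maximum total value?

136.5

Sort by value density: Lab B 56/7≈8, Lab U 39/9≈4.33, Lab F 37/16≈2.31, Lab M 36/16≈2.25, Lab L 4/12≈0.333.
All 7 k$ of Lab B fit (value 56) → 27 remain.
All 9 k$ of Lab U fit (value 39) → 18 remain.
Lab F: take in full, 16 k$ for value 37 → 2 left.
2 k$ left: a 2/16 share of Lab M gives 36×2/16 = 4.5.
Total value = 136.5.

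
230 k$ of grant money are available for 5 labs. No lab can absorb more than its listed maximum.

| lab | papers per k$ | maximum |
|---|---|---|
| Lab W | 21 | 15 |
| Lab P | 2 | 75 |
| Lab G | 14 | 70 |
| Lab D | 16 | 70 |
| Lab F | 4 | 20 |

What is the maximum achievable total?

2605

Rank by papers per k$: Lab W 21 > Lab D 16 > Lab G 14 > Lab F 4 > Lab P 2.
Lab W takes 15 to reach its cap of 15 → 215 left.
Give Lab D 70 to hit its cap of 70 → 145 left.
Lab G takes 70 to reach its cap of 70 → 75 left.
Lab F takes 20 to reach its cap of 20 → 55 left.
Lab P: +55 (room for 75) → 55. Pool exhausted.
Total = 21×15 + 2×55 + 14×70 + 16×70 + 4×20 = 2605.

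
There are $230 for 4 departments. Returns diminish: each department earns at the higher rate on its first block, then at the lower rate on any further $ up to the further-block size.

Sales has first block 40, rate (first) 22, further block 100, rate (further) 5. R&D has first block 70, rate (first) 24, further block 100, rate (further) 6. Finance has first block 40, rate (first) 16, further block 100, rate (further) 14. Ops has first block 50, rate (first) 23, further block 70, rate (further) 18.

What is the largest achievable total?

4970

Order all 8 blocks by rate: R&D/T1 24 > Ops/T1 23 > Sales/T1 22 > Ops/T2 18 > Finance/T1 16 > Finance/T2 14 > R&D/T2 6 > Sales/T2 5.
R&D/T1 (24): +70 — 160 left.
Ops/T1 (23): +50 — 110 left.
Fill Sales T1 block (40 at 22) — 70 left.
Fill Ops T2 block (70 at 18) — 0 left.
Total = 24×70 + 23×50 + 22×40 + 18×70 = 4970.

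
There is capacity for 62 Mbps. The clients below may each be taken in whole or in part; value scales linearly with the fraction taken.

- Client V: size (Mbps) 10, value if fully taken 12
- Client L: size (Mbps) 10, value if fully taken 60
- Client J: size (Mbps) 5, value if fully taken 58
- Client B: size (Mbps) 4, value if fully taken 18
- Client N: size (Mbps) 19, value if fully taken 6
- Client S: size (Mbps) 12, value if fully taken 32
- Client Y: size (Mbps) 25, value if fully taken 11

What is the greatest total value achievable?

Best value per unit of size first: Client J 58/5≈11.6, Client L 60/10≈6, Client B 18/4≈4.5, Client S 32/12≈2.67, Client V 12/10≈1.2, Client Y 11/25≈0.44, Client N 6/19≈0.316.
All 5 Mbps of Client J fit (value 58) → 57 remain.
All 10 Mbps of Client L fit (value 60) → 47 remain.
Take all of Client B (4 Mbps, value 18) → 43 Mbps left.
All 12 Mbps of Client S fit (value 32) → 31 remain.
Take all of Client V (10 Mbps, value 12) → 21 Mbps left.
Only 21 Mbps remain; take 21/25 of Client Y for value 11×21/25 = 9.24.
Total value = 189.24.

189.24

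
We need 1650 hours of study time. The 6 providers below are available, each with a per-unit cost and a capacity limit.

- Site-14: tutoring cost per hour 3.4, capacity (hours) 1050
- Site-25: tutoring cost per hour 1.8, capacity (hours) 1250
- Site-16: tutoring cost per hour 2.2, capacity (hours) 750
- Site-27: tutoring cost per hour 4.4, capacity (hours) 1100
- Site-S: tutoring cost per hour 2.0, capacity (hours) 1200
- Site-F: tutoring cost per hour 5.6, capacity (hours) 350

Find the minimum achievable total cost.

Use providers in increasing cost order.
Site-25 at 1.8: take all 1250 hours ; 400 still needed.
Take 400 from Site-S at 2.0 to finish.
Site-16, Site-14, Site-27, Site-F: unused.
Cost = 1250×1.8 + 400×2.0 = 3050.

3050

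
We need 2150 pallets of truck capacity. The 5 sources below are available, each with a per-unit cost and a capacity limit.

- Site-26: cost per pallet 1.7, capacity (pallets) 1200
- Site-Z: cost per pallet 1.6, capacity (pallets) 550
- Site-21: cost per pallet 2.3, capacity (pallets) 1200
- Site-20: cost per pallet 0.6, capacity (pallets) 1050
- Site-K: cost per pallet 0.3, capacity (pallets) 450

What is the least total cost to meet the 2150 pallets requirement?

Fill from the cheapest source first.
Site-K at 0.3: take all 450 pallets → 1700 still needed.
Site-20 at 0.6: take all 1050 pallets → 650 still needed.
Site-Z at 1.6: take all 550 pallets → 100 still needed.
Site-26 at 1.7: take 100 of its 1200 → requirement met.
Site-21: unused.
Cost = 450×0.3 + 1050×0.6 + 550×1.6 + 100×1.7 = 1815.

1815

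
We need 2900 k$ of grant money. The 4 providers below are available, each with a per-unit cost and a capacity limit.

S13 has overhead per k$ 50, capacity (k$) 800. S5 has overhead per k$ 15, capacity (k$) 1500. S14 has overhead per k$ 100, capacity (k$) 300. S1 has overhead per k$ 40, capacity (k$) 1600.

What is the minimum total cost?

78500

Cheapest first:
Take 1500 from S5 at 15 → need 1400 more.
S1 at 40: take 1400 of its 1600 → requirement met.
S13, S14: unused.
Cost = 1500×15 + 1400×40 = 78500.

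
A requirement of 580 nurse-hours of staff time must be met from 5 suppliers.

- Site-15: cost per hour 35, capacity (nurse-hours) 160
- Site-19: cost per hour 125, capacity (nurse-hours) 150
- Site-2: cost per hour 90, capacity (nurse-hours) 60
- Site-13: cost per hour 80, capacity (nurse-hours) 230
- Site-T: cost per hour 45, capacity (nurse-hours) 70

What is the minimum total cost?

Use suppliers in increasing cost order.
Site-15 at 35: take all 160 nurse-hours — 420 still needed.
Take 70 from Site-T at 45 — need 350 more.
Take 230 from Site-13 at 80 — need 120 more.
Site-2 at 90: take all 60 nurse-hours — 60 still needed.
Take 60 from Site-19 at 125 to finish.
Cost = 160×35 + 70×45 + 230×80 + 60×90 + 60×125 = 40050.

40050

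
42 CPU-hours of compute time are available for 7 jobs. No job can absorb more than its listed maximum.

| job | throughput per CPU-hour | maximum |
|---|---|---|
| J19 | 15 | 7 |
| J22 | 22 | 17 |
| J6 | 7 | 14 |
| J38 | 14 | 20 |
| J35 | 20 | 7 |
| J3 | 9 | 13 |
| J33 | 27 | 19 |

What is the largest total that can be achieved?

1007

Rank by throughput per CPU-hour: J33 27 > J22 22 > J35 20 > J19 15 > J38 14 > J3 9 > J6 7.
J33: +19 to 19 (cap) ; 23 left.
Give J22 17 to hit its cap of 17 ; 6 left.
J35: +6 (room for 7) → 6. Pool exhausted.
Total = 22×17 + 20×6 + 27×19 = 1007.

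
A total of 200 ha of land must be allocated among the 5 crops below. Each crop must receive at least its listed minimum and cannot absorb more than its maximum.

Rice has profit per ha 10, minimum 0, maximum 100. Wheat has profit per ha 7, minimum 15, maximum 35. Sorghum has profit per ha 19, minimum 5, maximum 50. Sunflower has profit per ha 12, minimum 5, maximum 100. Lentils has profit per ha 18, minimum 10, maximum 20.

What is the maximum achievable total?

Meeting every minimum uses 0+15+5+5+10 = 35 ha, leaving 165.
Rank by profit per ha: Sorghum 19 > Lentils 18 > Sunflower 12 > Rice 10 > Wheat 7.
Give Sorghum 45 more to hit its cap of 50 → 120 left.
Lentils: +10 to 20 (cap) → 110 left.
Give Sunflower 95 more to hit its cap of 100 → 15 left.
Rice: +15 (room for 100) → 15. Pool exhausted.
Total = 10×15 + 7×15 + 19×50 + 12×100 + 18×20 = 2765.

2765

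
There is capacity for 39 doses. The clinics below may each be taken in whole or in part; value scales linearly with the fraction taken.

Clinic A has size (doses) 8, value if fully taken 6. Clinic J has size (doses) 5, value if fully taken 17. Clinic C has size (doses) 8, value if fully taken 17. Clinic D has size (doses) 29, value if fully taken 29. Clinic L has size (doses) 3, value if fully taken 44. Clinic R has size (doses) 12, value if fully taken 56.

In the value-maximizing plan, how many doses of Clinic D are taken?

11

Sort by value density: Clinic L 44/3≈14.7, Clinic R 56/12≈4.67, Clinic J 17/5≈3.4, Clinic C 17/8≈2.12, Clinic D 29/29≈1, Clinic A 6/8≈0.75.
Clinic L: take in full, 3 doses for value 44 — 36 left.
Clinic R: take in full, 12 doses for value 56 — 24 left.
Take all of Clinic J (5 doses, value 17) — 19 doses left.
All 8 doses of Clinic C fit (value 17) — 11 remain.
Only 11 doses remain; take 11/29 of Clinic D for value 29×11/29 = 11.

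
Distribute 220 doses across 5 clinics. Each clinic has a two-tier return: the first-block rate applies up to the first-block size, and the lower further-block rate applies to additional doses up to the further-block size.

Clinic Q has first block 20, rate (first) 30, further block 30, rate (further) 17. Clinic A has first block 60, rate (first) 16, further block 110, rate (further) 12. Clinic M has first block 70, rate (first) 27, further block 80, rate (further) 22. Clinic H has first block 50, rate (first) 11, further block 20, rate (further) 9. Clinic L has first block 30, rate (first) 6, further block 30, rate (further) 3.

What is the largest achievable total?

5080

Treat each block as its own option and order by rate: Clinic Q/tier1 30 > Clinic M/tier1 27 > Clinic M/tier2 22 > Clinic Q/tier2 17 > Clinic A/tier1 16 > Clinic A/tier2 12 > Clinic H/tier1 11 > Clinic H/tier2 9 > Clinic L/tier1 6 > Clinic L/tier2 3.
Fill Clinic Q tier1 block (20 at 30) ; 200 left.
Clinic M/tier1 (27): +70 ; 130 left.
Clinic M/tier2 (22): +80 ; 50 left.
Clinic Q/tier2 (17): +30 ; 20 left.
Clinic A tier1 at 16: only 20 left, fill 20.
Total = 30×20 + 27×70 + 22×80 + 17×30 + 16×20 = 5080.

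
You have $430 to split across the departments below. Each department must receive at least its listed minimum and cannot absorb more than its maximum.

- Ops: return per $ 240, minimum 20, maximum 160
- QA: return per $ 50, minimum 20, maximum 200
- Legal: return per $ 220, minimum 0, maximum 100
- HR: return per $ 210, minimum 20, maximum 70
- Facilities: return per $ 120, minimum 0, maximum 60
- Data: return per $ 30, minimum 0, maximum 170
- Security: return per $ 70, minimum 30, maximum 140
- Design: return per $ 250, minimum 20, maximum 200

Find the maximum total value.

Meeting every minimum uses 20+20+0+20+0+0+30+20 = 110 $, leaving 320.
Highest return per $ first: Design 250 > Ops 240 > Legal 220 > HR 210 > Facilities 120 > Security 70 > QA 50 > Data 30.
Design: +180 to 200 (cap) → 140 left.
Ops: +140 to 160 (cap) → 0 left.
Total = 240×160 + 50×20 + 210×20 + 70×30 + 250×200 = 95700.

95700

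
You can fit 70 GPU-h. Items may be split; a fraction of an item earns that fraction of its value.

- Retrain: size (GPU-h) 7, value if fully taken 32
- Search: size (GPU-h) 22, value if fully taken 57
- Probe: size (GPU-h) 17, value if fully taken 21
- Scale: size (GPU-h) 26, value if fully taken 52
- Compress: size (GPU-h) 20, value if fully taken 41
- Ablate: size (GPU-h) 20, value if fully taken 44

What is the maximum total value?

Sort by value density: Retrain 32/7≈4.57, Search 57/22≈2.59, Ablate 44/20≈2.2, Compress 41/20≈2.05, Scale 52/26≈2, Probe 21/17≈1.24.
Take all of Retrain (7 GPU-h, value 32) ; 63 GPU-h left.
Take all of Search (22 GPU-h, value 57) ; 41 GPU-h left.
Ablate: take in full, 20 GPU-h for value 44 ; 21 left.
Compress: take in full, 20 GPU-h for value 41 ; 1 left.
Only 1 GPU-h remain; take 1/26 of Scale for value 52×1/26 = 2.
Total value = 176.

176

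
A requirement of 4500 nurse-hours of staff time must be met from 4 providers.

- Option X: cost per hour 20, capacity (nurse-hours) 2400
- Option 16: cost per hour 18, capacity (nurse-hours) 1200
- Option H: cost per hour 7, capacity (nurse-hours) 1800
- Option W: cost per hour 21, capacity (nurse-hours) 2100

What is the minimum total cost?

64200

Use providers in increasing cost order.
Take 1800 from Option H at 7 ; need 2700 more.
Take 1200 from Option 16 at 18 ; need 1500 more.
Option X at 20: take 1500 of its 2400 ; requirement met.
Option W: unused.
Cost = 1800×7 + 1200×18 + 1500×20 = 64200.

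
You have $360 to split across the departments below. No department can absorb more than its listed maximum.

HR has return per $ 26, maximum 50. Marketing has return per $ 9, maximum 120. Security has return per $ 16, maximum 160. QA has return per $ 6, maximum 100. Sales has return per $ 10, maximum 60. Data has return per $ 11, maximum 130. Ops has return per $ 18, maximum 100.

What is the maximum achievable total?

6210

Order the departments by return per $: HR 26 > Ops 18 > Security 16 > Data 11 > Sales 10 > Marketing 9 > QA 6.
HR takes 50 to reach its cap of 50 ; 310 left.
Ops takes 100 to reach its cap of 100 ; 210 left.
Security takes 160 to reach its cap of 160 ; 50 left.
Only 50 left; Data takes them to reach 50.
Total = 26×50 + 16×160 + 11×50 + 18×100 = 6210.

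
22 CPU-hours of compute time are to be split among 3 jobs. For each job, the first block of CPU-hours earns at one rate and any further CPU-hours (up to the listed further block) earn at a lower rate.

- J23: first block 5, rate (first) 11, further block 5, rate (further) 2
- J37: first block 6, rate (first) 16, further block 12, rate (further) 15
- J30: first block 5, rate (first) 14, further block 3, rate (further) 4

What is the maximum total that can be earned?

332

Order all 6 blocks by rate: J37/tier1 16 > J37/tier2 15 > J30/tier1 14 > J23/tier1 11 > J30/tier2 4 > J23/tier2 2.
Fill J37 tier1 block (6 at 16) — 16 left.
J37 tier2 at 15: fill all 12 — 4 left.
4 remain; put them into J30 tier1 at 14.
Total = 16×6 + 15×12 + 14×4 = 332.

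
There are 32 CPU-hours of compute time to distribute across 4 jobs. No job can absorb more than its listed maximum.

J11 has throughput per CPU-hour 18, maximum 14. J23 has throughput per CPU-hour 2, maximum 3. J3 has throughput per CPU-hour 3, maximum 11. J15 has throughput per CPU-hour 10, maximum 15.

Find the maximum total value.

411

Rank by throughput per CPU-hour: J11 18 > J15 10 > J3 3 > J23 2.
J11: +14 to 14 (cap) — 18 left.
J15: +15 to 15 (cap) — 3 left.
Only 3 left; J3 takes them to reach 3.
Total = 18×14 + 3×3 + 10×15 = 411.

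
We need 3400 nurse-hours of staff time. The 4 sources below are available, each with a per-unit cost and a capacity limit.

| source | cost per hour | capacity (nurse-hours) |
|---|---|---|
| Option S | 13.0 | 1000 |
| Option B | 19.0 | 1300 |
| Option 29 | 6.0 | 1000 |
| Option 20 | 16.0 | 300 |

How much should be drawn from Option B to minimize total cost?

1100

Fill from the cheapest source first.
Option 29 at 6.0: take all 1000 nurse-hours → 2400 still needed.
Option S at 13.0: take all 1000 nurse-hours → 1400 still needed.
Take 300 from Option 20 at 16.0 → need 1100 more.
Option B (19.0): take the remaining 1100 → done.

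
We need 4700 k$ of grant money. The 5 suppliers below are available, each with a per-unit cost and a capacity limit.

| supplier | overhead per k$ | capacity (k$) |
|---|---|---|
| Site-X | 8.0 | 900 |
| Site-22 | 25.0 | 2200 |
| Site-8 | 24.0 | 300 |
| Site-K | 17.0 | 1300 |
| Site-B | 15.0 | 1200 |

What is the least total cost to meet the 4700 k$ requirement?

79500

Cheapest first:
Take 900 from Site-X at 8.0 — need 3800 more.
Site-B (15.0): use full 1200 — 2600 k$ to go.
Take 1300 from Site-K at 17.0 — need 1300 more.
Site-8 (24.0): use full 300 — 1000 k$ to go.
Take 1000 from Site-22 at 25.0 to finish.
Cost = 900×8.0 + 1200×15.0 + 1300×17.0 + 300×24.0 + 1000×25.0 = 79500.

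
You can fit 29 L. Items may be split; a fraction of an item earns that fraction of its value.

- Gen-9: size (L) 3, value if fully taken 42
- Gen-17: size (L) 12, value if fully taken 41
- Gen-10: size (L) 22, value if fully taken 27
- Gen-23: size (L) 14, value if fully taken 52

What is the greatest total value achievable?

Best value per unit of size first: Gen-9 42/3≈14, Gen-23 52/14≈3.71, Gen-17 41/12≈3.42, Gen-10 27/22≈1.23.
Take all of Gen-9 (3 L, value 42) → 26 L left.
Gen-23: take in full, 14 L for value 52 → 12 left.
Gen-17: take in full, 12 L for value 41 → 0 left.
Total value = 135.

135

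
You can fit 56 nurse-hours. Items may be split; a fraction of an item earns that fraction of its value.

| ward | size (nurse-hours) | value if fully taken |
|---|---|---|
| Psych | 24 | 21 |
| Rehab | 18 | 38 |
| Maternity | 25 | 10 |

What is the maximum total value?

64.6

Rank by value-to-size ratio: Rehab 38/18≈2.11, Psych 21/24≈0.875, Maternity 10/25≈0.4.
All 18 nurse-hours of Rehab fit (value 38) → 38 remain.
All 24 nurse-hours of Psych fit (value 21) → 14 remain.
Fill the last 14 nurse-hours with part of Maternity: 14/25 of it earns 5.6.
Total value = 64.6.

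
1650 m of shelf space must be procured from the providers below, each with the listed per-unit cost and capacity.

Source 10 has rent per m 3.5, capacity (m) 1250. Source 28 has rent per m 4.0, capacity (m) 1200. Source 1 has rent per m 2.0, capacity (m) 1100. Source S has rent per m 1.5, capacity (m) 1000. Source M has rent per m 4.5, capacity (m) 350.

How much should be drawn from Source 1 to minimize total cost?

Cheapest first:
Source S at 1.5: take all 1000 m — 650 still needed.
Take 650 from Source 1 at 2.0 to finish.
Source 10, Source 28, Source M: unused.

650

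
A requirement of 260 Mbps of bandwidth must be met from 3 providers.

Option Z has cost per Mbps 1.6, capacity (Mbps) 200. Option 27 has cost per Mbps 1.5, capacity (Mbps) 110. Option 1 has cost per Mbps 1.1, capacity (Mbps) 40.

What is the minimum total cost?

Use providers in increasing cost order.
Option 1 at 1.1: take all 40 Mbps — 220 still needed.
Option 27 (1.5): use full 110 — 110 Mbps to go.
Option Z at 1.6: take 110 of its 200 — requirement met.
Cost = 40×1.1 + 110×1.5 + 110×1.6 = 385.

385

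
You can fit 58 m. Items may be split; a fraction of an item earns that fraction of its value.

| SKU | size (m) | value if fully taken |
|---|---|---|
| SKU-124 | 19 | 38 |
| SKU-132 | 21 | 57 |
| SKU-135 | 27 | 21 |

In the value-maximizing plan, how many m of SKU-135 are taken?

18

Best value per unit of size first: SKU-132 57/21≈2.71, SKU-124 38/19≈2, SKU-135 21/27≈0.778.
SKU-132: take in full, 21 m for value 57 — 37 left.
SKU-124: take in full, 19 m for value 38 — 18 left.
Fill the last 18 m with part of SKU-135: 18/27 of it earns 14.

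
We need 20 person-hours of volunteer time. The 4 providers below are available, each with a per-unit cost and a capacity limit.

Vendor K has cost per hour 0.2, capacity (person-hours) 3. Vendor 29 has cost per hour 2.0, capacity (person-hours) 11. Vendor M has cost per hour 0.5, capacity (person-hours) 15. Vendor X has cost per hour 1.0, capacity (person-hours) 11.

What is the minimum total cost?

10.1

Use providers in increasing cost order.
Vendor K (0.2): use full 3 → 17 person-hours to go.
Vendor M (0.5): use full 15 → 2 person-hours to go.
Vendor X (1.0): take the remaining 2 → done.
Vendor 29: unused.
Cost = 3×0.2 + 15×0.5 + 2×1.0 = 10.1.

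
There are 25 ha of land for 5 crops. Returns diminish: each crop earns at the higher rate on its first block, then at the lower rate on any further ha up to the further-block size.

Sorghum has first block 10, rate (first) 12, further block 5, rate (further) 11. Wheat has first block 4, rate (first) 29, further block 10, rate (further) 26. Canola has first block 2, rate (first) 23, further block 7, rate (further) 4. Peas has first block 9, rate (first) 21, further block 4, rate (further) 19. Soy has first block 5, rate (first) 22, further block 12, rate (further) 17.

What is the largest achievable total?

Order all 10 blocks by rate: Wheat/first 29 > Wheat/second 26 > Canola/first 23 > Soy/first 22 > Peas/first 21 > Peas/second 19 > Soy/second 17 > Sorghum/first 12 > Sorghum/second 11 > Canola/second 4.
Wheat/first (29): +4 → 21 left.
Fill Wheat second block (10 at 26) → 11 left.
Canola first at 23: fill all 2 → 9 left.
Fill Soy first block (5 at 22) → 4 left.
4 remain; put them into Peas first at 21.
Total = 29×4 + 26×10 + 23×2 + 22×5 + 21×4 = 616.

616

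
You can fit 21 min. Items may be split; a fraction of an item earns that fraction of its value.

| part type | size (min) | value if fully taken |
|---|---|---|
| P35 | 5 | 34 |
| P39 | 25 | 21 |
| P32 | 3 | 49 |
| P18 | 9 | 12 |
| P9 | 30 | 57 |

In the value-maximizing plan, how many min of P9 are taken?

13

Best value per unit of size first: P32 49/3≈16.3, P35 34/5≈6.8, P9 57/30≈1.9, P18 12/9≈1.33, P39 21/25≈0.84.
P32: take in full, 3 min for value 49 — 18 left.
Take all of P35 (5 min, value 34) — 13 min left.
Fill the last 13 min with part of P9: 13/30 of it earns 24.7.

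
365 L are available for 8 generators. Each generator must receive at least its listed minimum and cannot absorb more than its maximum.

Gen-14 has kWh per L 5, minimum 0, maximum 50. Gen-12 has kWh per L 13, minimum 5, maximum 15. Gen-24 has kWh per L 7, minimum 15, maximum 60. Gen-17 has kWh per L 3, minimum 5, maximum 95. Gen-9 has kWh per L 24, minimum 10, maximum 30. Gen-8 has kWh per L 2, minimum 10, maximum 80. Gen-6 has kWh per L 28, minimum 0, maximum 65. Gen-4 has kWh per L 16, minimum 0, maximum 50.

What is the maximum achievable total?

4480

Meeting every minimum uses 0+5+15+5+10+10+0+0 = 45 L, leaving 320.
Order the generators by kWh per L: Gen-6 28 > Gen-9 24 > Gen-4 16 > Gen-12 13 > Gen-24 7 > Gen-14 5 > Gen-17 3 > Gen-8 2.
Gen-6 takes 65 more to reach its cap of 65 — 255 left.
Gen-9 takes 20 more to reach its cap of 30 — 235 left.
Give Gen-4 50 more to hit its cap of 50 — 185 left.
Gen-12: +10 to 15 (cap) — 175 left.
Gen-24 takes 45 more to reach its cap of 60 — 130 left.
Give Gen-14 50 more to hit its cap of 50 — 80 left.
Only 80 left; Gen-17 takes them to reach 85.
Total = 5×50 + 13×15 + 7×60 + 3×85 + 24×30 + 2×10 + 28×65 + 16×50 = 4480.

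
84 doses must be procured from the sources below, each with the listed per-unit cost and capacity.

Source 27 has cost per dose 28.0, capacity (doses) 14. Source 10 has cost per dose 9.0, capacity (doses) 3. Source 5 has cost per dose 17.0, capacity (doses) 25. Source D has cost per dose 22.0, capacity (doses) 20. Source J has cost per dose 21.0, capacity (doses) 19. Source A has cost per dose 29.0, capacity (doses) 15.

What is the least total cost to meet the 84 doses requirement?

Use sources in increasing cost order.
Source 10 at 9.0: take all 3 doses ; 81 still needed.
Source 5 (17.0): use full 25 ; 56 doses to go.
Take 19 from Source J at 21.0 ; need 37 more.
Source D at 22.0: take all 20 doses ; 17 still needed.
Source 27 at 28.0: take all 14 doses ; 3 still needed.
Source A at 29.0: take 3 of its 15 ; requirement met.
Cost = 3×9.0 + 25×17.0 + 19×21.0 + 20×22.0 + 14×28.0 + 3×29.0 = 1770.

1770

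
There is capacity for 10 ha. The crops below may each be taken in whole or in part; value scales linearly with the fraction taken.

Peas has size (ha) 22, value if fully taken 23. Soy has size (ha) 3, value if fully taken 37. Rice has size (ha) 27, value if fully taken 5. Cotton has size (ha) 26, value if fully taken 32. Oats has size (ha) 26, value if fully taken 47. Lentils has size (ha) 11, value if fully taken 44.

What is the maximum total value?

65

Sort by value density: Soy 37/3≈12.3, Lentils 44/11≈4, Oats 47/26≈1.81, Cotton 32/26≈1.23, Peas 23/22≈1.05, Rice 5/27≈0.185.
All 3 ha of Soy fit (value 37) ; 7 remain.
Only 7 ha remain; take 7/11 of Lentils for value 44×7/11 = 28.
Total value = 65.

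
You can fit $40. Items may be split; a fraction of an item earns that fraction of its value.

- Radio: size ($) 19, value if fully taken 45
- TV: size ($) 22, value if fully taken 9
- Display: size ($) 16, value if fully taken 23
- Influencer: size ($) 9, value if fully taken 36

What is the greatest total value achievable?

Best value per unit of size first: Influencer 36/9≈4, Radio 45/19≈2.37, Display 23/16≈1.44, TV 9/22≈0.409.
Take all of Influencer (9 $, value 36) — 31 $ left.
Take all of Radio (19 $, value 45) — 12 $ left.
Only 12 $ remain; take 12/16 of Display for value 23×12/16 = 17.25.
Total value = 98.25.

98.25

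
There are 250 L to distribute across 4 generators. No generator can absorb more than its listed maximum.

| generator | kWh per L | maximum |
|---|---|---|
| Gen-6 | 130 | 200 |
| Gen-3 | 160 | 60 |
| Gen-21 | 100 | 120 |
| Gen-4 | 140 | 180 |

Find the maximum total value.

36100

Highest kWh per L first: Gen-3 160 > Gen-4 140 > Gen-6 130 > Gen-21 100.
Give Gen-3 60 to hit its cap of 60 → 190 left.
Gen-4 takes 180 to reach its cap of 180 → 10 left.
Only 10 left; Gen-6 takes them to reach 10.
Total = 130×10 + 160×60 + 140×180 = 36100.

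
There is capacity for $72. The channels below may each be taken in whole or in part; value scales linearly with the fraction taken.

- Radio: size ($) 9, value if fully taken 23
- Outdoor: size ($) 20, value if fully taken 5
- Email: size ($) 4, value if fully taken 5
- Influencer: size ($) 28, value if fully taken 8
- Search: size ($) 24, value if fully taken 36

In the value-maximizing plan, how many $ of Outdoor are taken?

Sort by value density: Radio 23/9≈2.56, Search 36/24≈1.5, Email 5/4≈1.25, Influencer 8/28≈0.286, Outdoor 5/20≈0.25.
Radio: take in full, 9 $ for value 23 — 63 left.
All 24 $ of Search fit (value 36) — 39 remain.
All 4 $ of Email fit (value 5) — 35 remain.
All 28 $ of Influencer fit (value 8) — 7 remain.
7 $ left: a 7/20 share of Outdoor gives 5×7/20 = 1.75.

7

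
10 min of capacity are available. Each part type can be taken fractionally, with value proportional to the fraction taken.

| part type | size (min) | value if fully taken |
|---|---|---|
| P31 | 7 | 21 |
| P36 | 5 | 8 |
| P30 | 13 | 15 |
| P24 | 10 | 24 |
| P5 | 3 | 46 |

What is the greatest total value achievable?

Sort by value density: P5 46/3≈15.3, P31 21/7≈3, P24 24/10≈2.4, P36 8/5≈1.6, P30 15/13≈1.15.
Take all of P5 (3 min, value 46) — 7 min left.
Take all of P31 (7 min, value 21) — 0 min left.
Total value = 67.

67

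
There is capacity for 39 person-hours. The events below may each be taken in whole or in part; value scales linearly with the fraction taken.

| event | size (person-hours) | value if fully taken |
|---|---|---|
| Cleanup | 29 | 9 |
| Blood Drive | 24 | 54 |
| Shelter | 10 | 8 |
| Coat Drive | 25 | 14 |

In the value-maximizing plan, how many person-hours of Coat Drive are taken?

Best value per unit of size first: Blood Drive 54/24≈2.25, Shelter 8/10≈0.8, Coat Drive 14/25≈0.56, Cleanup 9/29≈0.31.
Blood Drive: take in full, 24 person-hours for value 54 — 15 left.
All 10 person-hours of Shelter fit (value 8) — 5 remain.
5 person-hours left: a 5/25 share of Coat Drive gives 14×5/25 = 2.8.

5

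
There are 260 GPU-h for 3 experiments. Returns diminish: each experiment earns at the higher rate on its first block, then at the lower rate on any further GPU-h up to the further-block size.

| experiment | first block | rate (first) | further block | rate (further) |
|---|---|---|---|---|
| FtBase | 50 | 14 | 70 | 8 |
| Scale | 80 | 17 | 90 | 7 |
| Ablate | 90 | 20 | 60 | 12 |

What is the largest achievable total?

Rank every tier by rate: Ablate/T1 20 > Scale/T1 17 > FtBase/T1 14 > Ablate/T2 12 > FtBase/T2 8 > Scale/T2 7.
Ablate/T1 (20): +90 → 170 left.
Scale T1 at 17: fill all 80 → 90 left.
Fill FtBase T1 block (50 at 14) → 40 left.
Ablate/T2: +40 of 60 at 12; pool empty.
Total = 20×90 + 17×80 + 14×50 + 12×40 = 4340.

4340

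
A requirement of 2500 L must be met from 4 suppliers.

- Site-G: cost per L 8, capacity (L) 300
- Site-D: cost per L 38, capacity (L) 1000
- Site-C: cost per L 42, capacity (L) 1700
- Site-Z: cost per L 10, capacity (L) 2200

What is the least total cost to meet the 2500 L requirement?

Cheapest first:
Site-G at 8: take all 300 L — 2200 still needed.
Site-Z (10): use full 2200 — 0 L to go.
Site-D, Site-C: unused.
Cost = 300×8 + 2200×10 = 24400.

24400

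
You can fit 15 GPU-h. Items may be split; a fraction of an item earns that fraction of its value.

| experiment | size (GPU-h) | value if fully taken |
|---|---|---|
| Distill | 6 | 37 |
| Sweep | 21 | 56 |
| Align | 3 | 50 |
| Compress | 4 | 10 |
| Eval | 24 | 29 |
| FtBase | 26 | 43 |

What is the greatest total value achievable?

Rank by value-to-size ratio: Align 50/3≈16.7, Distill 37/6≈6.17, Sweep 56/21≈2.67, Compress 10/4≈2.5, FtBase 43/26≈1.65, Eval 29/24≈1.21.
All 3 GPU-h of Align fit (value 50) ; 12 remain.
Take all of Distill (6 GPU-h, value 37) ; 6 GPU-h left.
Fill the last 6 GPU-h with part of Sweep: 6/21 of it earns 16.
Total value = 103.

103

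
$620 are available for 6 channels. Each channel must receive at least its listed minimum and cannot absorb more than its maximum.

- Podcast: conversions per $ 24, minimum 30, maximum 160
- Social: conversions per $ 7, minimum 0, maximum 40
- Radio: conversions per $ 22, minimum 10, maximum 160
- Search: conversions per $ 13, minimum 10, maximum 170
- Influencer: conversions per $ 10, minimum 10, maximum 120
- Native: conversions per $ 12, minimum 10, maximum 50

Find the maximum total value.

Meeting every minimum uses 30+0+10+10+10+10 = 70 $, leaving 550.
Rank by conversions per $: Podcast 24 > Radio 22 > Search 13 > Native 12 > Influencer 10 > Social 7.
Podcast: +130 to 160 (cap) → 420 left.
Radio takes 150 more to reach its cap of 160 → 270 left.
Give Search 160 more to hit its cap of 170 → 110 left.
Native: +40 to 50 (cap) → 70 left.
Only 70 left; Influencer takes them to reach 80.
Total = 24×160 + 22×160 + 13×170 + 10×80 + 12×50 = 10970.

10970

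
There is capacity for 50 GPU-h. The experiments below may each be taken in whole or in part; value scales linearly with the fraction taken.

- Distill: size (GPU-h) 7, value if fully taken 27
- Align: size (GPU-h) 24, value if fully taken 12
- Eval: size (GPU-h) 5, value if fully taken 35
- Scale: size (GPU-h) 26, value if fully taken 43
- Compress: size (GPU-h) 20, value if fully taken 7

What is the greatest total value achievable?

111

Sort by value density: Eval 35/5≈7, Distill 27/7≈3.86, Scale 43/26≈1.65, Align 12/24≈0.5, Compress 7/20≈0.35.
Eval: take in full, 5 GPU-h for value 35 ; 45 left.
Distill: take in full, 7 GPU-h for value 27 ; 38 left.
Scale: take in full, 26 GPU-h for value 43 ; 12 left.
12 GPU-h left: a 12/24 share of Align gives 12×12/24 = 6.
Total value = 111.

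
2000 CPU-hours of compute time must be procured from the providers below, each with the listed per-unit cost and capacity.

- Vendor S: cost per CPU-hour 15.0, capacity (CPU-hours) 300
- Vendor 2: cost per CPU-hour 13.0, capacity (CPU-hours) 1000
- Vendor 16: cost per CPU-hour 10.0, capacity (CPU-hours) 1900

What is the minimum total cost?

Use providers in increasing cost order.
Vendor 16 at 10.0: take all 1900 CPU-hours — 100 still needed.
Vendor 2 (13.0): take the remaining 100 — done.
Vendor S: unused.
Cost = 1900×10.0 + 100×13.0 = 20300.

20300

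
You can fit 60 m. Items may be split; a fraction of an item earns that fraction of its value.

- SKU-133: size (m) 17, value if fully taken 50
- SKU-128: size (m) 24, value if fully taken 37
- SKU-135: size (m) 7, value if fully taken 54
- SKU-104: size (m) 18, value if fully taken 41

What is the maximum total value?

172.75

Rank by value-to-size ratio: SKU-135 54/7≈7.71, SKU-133 50/17≈2.94, SKU-104 41/18≈2.28, SKU-128 37/24≈1.54.
All 7 m of SKU-135 fit (value 54) — 53 remain.
All 17 m of SKU-133 fit (value 50) — 36 remain.
SKU-104: take in full, 18 m for value 41 — 18 left.
Only 18 m remain; take 18/24 of SKU-128 for value 37×18/24 = 27.75.
Total value = 172.75.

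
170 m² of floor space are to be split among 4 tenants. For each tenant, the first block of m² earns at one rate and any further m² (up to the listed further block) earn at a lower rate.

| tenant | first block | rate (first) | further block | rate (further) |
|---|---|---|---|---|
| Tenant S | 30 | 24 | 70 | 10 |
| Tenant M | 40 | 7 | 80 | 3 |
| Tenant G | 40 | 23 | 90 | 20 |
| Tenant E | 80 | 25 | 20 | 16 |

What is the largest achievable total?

4040

Rank every tier by rate: Tenant E/T1 25 > Tenant S/T1 24 > Tenant G/T1 23 > Tenant G/T2 20 > Tenant E/T2 16 > Tenant S/T2 10 > Tenant M/T1 7 > Tenant M/T2 3.
Fill Tenant E T1 block (80 at 25) → 90 left.
Tenant S/T1 (24): +30 → 60 left.
Tenant G/T1 (23): +40 → 20 left.
20 remain; put them into Tenant G T2 at 20.
Total = 25×80 + 24×30 + 23×40 + 20×20 = 4040.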